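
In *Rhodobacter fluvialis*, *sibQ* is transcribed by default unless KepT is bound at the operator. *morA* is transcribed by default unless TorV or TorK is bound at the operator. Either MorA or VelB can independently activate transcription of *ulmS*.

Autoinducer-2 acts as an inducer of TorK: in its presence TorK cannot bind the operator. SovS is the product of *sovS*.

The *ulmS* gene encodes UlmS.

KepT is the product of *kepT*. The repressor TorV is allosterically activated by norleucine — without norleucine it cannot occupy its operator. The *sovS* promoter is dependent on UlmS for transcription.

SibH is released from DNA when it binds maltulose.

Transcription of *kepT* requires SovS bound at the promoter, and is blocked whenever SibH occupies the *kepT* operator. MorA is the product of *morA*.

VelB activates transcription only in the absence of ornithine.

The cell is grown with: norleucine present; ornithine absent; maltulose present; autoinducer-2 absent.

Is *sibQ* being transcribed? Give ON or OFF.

OFF

Norleucine is present, so TorV is active.
Autoinducer-2 is absent, so TorK is active.
With repressor TorV bound, *morA* is not transcribed.
So MorA is not produced.
Ornithine is absent, so VelB is active.
Activator VelB is present, so *ulmS* is transcribed.
So UlmS is produced and active.
No repressor is bound and UlmS is active, so *sovS* is transcribed.
So SovS is produced and active.
Maltulose is present, so SibH is inactive.
No repressor is bound and SovS is active, so *kepT* is transcribed.
So KepT is produced and active.
With repressor KepT bound, *sibQ* is not transcribed.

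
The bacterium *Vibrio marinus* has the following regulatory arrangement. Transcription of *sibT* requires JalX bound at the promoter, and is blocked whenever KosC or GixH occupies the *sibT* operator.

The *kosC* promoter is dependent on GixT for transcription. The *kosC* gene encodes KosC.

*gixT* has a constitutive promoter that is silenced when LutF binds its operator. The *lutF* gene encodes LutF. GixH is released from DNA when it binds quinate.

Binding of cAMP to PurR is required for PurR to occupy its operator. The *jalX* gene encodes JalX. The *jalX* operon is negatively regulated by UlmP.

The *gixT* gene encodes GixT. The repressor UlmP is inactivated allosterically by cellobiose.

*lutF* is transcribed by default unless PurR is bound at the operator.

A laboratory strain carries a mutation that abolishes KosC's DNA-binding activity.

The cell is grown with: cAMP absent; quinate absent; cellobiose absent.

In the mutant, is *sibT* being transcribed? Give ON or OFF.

Cellobiose is absent, so UlmP is active.
With repressor UlmP bound, *jalX* is not transcribed.
So JalX is not produced.
KosC is non-functional in this strain, so it has no effect.
Quinate is absent, so GixH is active.
With repressor GixH bound, *sibT* is not transcribed.

OFF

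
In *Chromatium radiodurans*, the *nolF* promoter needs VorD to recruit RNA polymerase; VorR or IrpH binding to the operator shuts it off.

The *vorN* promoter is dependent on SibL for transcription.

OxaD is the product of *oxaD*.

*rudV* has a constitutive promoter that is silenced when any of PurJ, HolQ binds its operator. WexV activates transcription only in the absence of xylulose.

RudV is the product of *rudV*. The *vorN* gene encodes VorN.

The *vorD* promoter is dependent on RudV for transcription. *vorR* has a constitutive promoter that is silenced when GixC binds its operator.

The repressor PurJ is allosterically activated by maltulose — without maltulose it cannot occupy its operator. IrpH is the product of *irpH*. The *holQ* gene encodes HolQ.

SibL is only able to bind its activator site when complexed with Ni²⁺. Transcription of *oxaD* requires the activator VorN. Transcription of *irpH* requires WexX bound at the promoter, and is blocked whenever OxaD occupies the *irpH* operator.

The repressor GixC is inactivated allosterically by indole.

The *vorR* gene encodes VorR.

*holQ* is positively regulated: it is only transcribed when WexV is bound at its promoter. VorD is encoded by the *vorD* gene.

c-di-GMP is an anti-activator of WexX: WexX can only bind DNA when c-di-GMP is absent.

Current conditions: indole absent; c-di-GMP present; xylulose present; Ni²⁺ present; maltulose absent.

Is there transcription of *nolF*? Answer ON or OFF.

ON

Indole is absent, so GixC is active.
With repressor GixC bound, *vorR* is not transcribed.
So VorR is not produced.
c-di-GMP is present, so WexX is inactive.
Ni²⁺ is present, so SibL is active.
No repressor is bound and SibL is active, so *vorN* is transcribed.
So VorN is produced and active.
No repressor is bound and VorN is active, so *oxaD* is transcribed.
So OxaD is produced and active.
With repressor OxaD bound, *irpH* is not transcribed.
So IrpH is not produced.
Maltulose is absent, so PurJ is inactive.
Xylulose is present, so WexV is inactive.
Required activator WexV is absent, so *holQ* is not transcribed.
So HolQ is not produced.
With no repressor bound, *rudV* is transcribed.
So RudV is produced and active.
No repressor is bound and RudV is active, so *vorD* is transcribed.
So VorD is produced and active.
No repressor is bound and VorD is active, so *nolF* is transcribed.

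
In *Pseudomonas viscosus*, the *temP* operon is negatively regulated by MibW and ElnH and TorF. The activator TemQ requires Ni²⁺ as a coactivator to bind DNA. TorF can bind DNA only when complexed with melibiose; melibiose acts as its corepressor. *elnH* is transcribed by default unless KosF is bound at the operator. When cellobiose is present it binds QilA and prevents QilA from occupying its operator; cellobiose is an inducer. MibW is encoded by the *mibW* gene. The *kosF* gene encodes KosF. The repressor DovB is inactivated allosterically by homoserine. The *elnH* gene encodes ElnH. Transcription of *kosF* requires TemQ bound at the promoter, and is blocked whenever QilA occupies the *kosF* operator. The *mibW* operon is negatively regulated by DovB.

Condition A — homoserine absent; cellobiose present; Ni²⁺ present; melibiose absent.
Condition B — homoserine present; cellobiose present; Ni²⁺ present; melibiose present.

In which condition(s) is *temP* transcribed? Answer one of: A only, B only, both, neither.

A only

Condition A:
Homoserine is absent, so DovB is active.
With repressor DovB bound, *mibW* is not transcribed.
So MibW is not produced.
Cellobiose is present, so QilA is inactive.
Ni²⁺ is present, so TemQ is active.
No repressor is bound and TemQ is active, so *kosF* is transcribed.
So KosF is produced and active.
With repressor KosF bound, *elnH* is not transcribed.
So ElnH is not produced.
Melibiose is absent, so TorF is inactive.
With no repressor bound, *temP* is transcribed.
→ *temP* is ON in A.
Condition B:
Homoserine is present, so DovB is inactive.
With no repressor bound, *mibW* is transcribed.
So MibW is produced and active.
Cellobiose is present, so QilA is inactive.
Ni²⁺ is present, so TemQ is active.
No repressor is bound and TemQ is active, so *kosF* is transcribed.
So KosF is produced and active.
With repressor KosF bound, *elnH* is not transcribed.
So ElnH is not produced.
Melibiose is present, so TorF is active.
With repressor MibW bound, *temP* is not transcribed.
→ *temP* is OFF in B.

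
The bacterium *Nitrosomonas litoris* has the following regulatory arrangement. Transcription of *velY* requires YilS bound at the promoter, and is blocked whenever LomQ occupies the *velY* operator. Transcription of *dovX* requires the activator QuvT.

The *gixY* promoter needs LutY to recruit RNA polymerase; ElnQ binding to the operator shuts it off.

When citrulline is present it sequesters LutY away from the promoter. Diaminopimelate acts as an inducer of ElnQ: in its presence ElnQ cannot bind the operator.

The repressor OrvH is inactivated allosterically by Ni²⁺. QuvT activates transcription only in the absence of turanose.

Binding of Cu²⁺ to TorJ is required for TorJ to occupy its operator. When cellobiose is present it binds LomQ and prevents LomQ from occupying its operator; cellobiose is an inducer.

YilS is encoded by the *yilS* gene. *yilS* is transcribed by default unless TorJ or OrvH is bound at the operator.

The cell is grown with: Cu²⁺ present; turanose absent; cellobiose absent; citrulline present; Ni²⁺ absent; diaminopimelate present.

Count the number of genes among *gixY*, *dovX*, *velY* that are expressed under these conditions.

1

Diaminopimelate is present, so ElnQ is inactive.
Citrulline is present, so LutY is inactive.
Required activator LutY is absent, so *gixY* is not transcribed.
→ *gixY* is OFF.
Turanose is absent, so QuvT is active.
No repressor is bound and QuvT is active, so *dovX* is transcribed.
→ *dovX* is ON.
Cellobiose is absent, so LomQ is active.
Cu²⁺ is present, so TorJ is active.
Ni²⁺ is absent, so OrvH is active.
With repressor TorJ bound, *yilS* is not transcribed.
So YilS is not produced.
With repressor LomQ bound, *velY* is not transcribed.
→ *velY* is OFF.
1 of the 3 genes is transcribed.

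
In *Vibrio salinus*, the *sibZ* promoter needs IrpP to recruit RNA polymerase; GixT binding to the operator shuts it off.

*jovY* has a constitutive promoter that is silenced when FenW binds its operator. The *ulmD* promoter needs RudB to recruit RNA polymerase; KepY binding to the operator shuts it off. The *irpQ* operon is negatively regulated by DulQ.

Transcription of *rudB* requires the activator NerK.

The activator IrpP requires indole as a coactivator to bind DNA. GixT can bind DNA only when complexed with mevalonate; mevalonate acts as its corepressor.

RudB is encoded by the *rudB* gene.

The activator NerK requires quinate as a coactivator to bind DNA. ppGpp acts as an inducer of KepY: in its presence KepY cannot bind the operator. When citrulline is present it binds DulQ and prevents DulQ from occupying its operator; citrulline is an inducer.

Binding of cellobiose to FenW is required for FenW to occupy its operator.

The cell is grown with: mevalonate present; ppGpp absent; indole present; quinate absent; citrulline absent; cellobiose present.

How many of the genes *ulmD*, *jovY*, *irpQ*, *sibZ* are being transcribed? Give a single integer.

Quinate is absent, so NerK is inactive.
Required activator NerK is absent, so *rudB* is not transcribed.
So RudB is not produced.
ppGpp is absent, so KepY is active.
With repressor KepY bound, *ulmD* is not transcribed.
→ *ulmD* is OFF.
Cellobiose is present, so FenW is active.
With repressor FenW bound, *jovY* is not transcribed.
→ *jovY* is OFF.
Citrulline is absent, so DulQ is active.
With repressor DulQ bound, *irpQ* is not transcribed.
→ *irpQ* is OFF.
Mevalonate is present, so GixT is active.
Indole is present, so IrpP is active.
With repressor GixT bound, *sibZ* is not transcribed.
→ *sibZ* is OFF.
0 of the 4 genes are transcribed.

0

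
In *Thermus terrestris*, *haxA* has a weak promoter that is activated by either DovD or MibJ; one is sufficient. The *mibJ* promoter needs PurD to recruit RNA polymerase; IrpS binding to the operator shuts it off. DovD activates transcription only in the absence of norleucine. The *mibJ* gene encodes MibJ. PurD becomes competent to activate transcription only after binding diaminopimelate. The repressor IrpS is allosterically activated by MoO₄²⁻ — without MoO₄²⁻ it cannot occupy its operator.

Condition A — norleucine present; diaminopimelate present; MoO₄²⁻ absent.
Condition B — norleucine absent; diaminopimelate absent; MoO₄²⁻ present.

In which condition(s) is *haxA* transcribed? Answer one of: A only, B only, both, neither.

both

Condition A:
Norleucine is present, so DovD is inactive.
Diaminopimelate is present, so PurD is active.
MoO₄²⁻ is absent, so IrpS is inactive.
No repressor is bound and PurD is active, so *mibJ* is transcribed.
So MibJ is produced and active.
Activator MibJ is present, so *haxA* is transcribed.
→ *haxA* is ON in A.
Condition B:
Norleucine is absent, so DovD is active.
Diaminopimelate is absent, so PurD is inactive.
MoO₄²⁻ is present, so IrpS is active.
With repressor IrpS bound, *mibJ* is not transcribed.
So MibJ is not produced.
Activator DovD is present, so *haxA* is transcribed.
→ *haxA* is ON in B.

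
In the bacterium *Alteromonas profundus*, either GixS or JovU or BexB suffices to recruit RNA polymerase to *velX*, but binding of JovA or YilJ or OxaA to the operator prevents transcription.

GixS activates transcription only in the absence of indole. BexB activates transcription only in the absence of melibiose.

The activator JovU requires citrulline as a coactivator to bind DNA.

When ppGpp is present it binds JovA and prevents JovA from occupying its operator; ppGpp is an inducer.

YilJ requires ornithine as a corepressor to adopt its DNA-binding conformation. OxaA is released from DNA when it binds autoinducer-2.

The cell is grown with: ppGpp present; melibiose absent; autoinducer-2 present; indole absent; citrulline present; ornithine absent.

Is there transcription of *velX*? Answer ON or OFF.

ppGpp is present, so JovA is inactive.
Ornithine is absent, so YilJ is inactive.
Autoinducer-2 is present, so OxaA is inactive.
Indole is absent, so GixS is active.
Citrulline is present, so JovU is active.
Melibiose is absent, so BexB is active.
Activator GixS is present, so *velX* is transcribed.

ON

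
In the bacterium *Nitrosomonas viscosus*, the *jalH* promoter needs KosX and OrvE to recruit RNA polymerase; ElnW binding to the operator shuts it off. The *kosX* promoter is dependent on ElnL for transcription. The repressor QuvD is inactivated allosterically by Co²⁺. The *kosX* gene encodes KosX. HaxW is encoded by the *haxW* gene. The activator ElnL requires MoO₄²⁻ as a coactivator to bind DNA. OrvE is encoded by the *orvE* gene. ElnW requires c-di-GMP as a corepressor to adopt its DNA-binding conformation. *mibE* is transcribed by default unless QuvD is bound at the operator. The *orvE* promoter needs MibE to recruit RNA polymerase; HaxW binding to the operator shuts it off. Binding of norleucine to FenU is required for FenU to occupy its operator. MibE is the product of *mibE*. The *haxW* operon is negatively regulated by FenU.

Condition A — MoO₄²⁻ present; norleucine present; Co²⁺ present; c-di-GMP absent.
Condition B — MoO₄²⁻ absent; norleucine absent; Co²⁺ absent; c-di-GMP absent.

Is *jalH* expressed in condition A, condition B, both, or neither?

A only

Condition A:
MoO₄²⁻ is present, so ElnL is active.
No repressor is bound and ElnL is active, so *kosX* is transcribed.
So KosX is produced and active.
Norleucine is present, so FenU is active.
With repressor FenU bound, *haxW* is not transcribed.
So HaxW is not produced.
Co²⁺ is present, so QuvD is inactive.
With no repressor bound, *mibE* is transcribed.
So MibE is produced and active.
No repressor is bound and MibE is active, so *orvE* is transcribed.
So OrvE is produced and active.
c-di-GMP is absent, so ElnW is inactive.
No repressor is bound and KosX and OrvE are active, so *jalH* is transcribed.
→ *jalH* is ON in A.
Condition B:
MoO₄²⁻ is absent, so ElnL is inactive.
Required activator ElnL is absent, so *kosX* is not transcribed.
So KosX is not produced.
Norleucine is absent, so FenU is inactive.
With no repressor bound, *haxW* is transcribed.
So HaxW is produced and active.
Co²⁺ is absent, so QuvD is active.
With repressor QuvD bound, *mibE* is not transcribed.
So MibE is not produced.
With repressor HaxW bound, *orvE* is not transcribed.
So OrvE is not produced.
c-di-GMP is absent, so ElnW is inactive.
Required activator KosX is absent, so *jalH* is not transcribed.
→ *jalH* is OFF in B.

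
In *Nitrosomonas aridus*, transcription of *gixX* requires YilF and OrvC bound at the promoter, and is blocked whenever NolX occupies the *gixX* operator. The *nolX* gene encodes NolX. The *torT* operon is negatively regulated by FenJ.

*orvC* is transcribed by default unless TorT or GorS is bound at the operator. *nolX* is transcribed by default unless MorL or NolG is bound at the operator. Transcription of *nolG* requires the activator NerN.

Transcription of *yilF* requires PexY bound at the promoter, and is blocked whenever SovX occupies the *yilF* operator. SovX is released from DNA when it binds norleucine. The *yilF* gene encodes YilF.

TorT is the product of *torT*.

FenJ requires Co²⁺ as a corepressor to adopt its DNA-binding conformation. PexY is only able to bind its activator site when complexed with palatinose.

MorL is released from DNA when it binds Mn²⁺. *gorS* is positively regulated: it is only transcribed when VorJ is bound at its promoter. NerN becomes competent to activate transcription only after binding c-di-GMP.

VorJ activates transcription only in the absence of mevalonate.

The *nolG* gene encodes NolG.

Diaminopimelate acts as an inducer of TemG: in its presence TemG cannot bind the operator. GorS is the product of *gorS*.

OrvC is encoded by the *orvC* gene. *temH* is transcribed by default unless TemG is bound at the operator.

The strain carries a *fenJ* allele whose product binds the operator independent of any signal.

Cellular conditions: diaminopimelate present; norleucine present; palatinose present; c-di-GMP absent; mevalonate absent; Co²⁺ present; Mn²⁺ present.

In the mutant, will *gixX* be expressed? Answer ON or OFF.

OFF

Palatinose is present, so PexY is active.
Norleucine is present, so SovX is inactive.
No repressor is bound and PexY is active, so *yilF* is transcribed.
So YilF is produced and active.
Mn²⁺ is present, so MorL is inactive.
c-di-GMP is absent, so NerN is inactive.
Required activator NerN is absent, so *nolG* is not transcribed.
So NolG is not produced.
With no repressor bound, *nolX* is transcribed.
So NolX is produced and active.
FenJ is constitutively active in this strain.
With repressor FenJ bound, *torT* is not transcribed.
So TorT is not produced.
Mevalonate is absent, so VorJ is active.
No repressor is bound and VorJ is active, so *gorS* is transcribed.
So GorS is produced and active.
With repressor GorS bound, *orvC* is not transcribed.
So OrvC is not produced.
With repressor NolX bound, *gixX* is not transcribed.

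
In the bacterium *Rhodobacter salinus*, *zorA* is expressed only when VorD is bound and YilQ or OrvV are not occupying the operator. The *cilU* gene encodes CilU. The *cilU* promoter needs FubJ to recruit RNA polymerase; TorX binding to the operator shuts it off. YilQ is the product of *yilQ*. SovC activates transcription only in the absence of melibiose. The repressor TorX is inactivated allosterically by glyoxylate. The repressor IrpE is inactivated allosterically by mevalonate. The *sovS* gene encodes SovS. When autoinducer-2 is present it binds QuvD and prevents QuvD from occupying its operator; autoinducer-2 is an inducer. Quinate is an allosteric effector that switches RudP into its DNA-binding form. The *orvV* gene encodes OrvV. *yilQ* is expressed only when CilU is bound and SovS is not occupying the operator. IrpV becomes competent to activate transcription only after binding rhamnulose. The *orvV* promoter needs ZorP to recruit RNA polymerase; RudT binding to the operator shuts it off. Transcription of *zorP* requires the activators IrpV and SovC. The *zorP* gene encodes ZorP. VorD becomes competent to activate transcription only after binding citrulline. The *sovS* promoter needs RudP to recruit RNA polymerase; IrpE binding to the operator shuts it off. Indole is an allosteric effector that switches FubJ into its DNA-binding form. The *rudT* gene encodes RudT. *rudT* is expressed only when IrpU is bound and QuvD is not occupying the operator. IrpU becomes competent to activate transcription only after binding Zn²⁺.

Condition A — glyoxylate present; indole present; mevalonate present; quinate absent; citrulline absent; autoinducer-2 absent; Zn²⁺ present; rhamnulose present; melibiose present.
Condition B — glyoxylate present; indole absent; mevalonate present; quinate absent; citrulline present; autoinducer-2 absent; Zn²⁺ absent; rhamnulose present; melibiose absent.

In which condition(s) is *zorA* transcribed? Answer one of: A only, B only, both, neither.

neither

Condition A:
Glyoxylate is present, so TorX is inactive.
Indole is present, so FubJ is active.
No repressor is bound and FubJ is active, so *cilU* is transcribed.
So CilU is produced and active.
Mevalonate is present, so IrpE is inactive.
Quinate is absent, so RudP is inactive.
Required activator RudP is absent, so *sovS* is not transcribed.
So SovS is not produced.
No repressor is bound and CilU is active, so *yilQ* is transcribed.
So YilQ is produced and active.
Citrulline is absent, so VorD is inactive.
Autoinducer-2 is absent, so QuvD is active.
Zn²⁺ is present, so IrpU is active.
With repressor QuvD bound, *rudT* is not transcribed.
So RudT is not produced.
Rhamnulose is present, so IrpV is active.
Melibiose is present, so SovC is inactive.
Required activator SovC is absent, so *zorP* is not transcribed.
So ZorP is not produced.
Required activator ZorP is absent, so *orvV* is not transcribed.
So OrvV is not produced.
With repressor YilQ bound, *zorA* is not transcribed.
→ *zorA* is OFF in A.
Condition B:
Glyoxylate is present, so TorX is inactive.
Indole is absent, so FubJ is inactive.
Required activator FubJ is absent, so *cilU* is not transcribed.
So CilU is not produced.
Mevalonate is present, so IrpE is inactive.
Quinate is absent, so RudP is inactive.
Required activator RudP is absent, so *sovS* is not transcribed.
So SovS is not produced.
Required activator CilU is absent, so *yilQ* is not transcribed.
So YilQ is not produced.
Citrulline is present, so VorD is active.
Autoinducer-2 is absent, so QuvD is active.
Zn²⁺ is absent, so IrpU is inactive.
With repressor QuvD bound, *rudT* is not transcribed.
So RudT is not produced.
Rhamnulose is present, so IrpV is active.
Melibiose is absent, so SovC is active.
No repressor is bound and IrpV and SovC are active, so *zorP* is transcribed.
So ZorP is produced and active.
No repressor is bound and ZorP is active, so *orvV* is transcribed.
So OrvV is produced and active.
With repressor OrvV bound, *zorA* is not transcribed.
→ *zorA* is OFF in B.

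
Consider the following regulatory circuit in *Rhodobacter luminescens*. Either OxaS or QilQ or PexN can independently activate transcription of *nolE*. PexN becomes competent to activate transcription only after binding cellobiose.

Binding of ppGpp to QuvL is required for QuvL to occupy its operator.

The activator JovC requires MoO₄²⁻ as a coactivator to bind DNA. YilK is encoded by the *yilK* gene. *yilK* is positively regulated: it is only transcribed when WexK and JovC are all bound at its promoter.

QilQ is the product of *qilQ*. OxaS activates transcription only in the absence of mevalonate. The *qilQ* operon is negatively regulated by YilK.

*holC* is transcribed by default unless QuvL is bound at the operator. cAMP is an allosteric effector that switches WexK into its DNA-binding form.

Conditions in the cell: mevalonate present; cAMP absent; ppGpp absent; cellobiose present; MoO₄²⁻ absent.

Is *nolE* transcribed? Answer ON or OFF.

ON

Mevalonate is present, so OxaS is inactive.
cAMP is absent, so WexK is inactive.
MoO₄²⁻ is absent, so JovC is inactive.
Required activator WexK is absent, so *yilK* is not transcribed.
So YilK is not produced.
With no repressor bound, *qilQ* is transcribed.
So QilQ is produced and active.
Cellobiose is present, so PexN is active.
Activator QilQ is present, so *nolE* is transcribed.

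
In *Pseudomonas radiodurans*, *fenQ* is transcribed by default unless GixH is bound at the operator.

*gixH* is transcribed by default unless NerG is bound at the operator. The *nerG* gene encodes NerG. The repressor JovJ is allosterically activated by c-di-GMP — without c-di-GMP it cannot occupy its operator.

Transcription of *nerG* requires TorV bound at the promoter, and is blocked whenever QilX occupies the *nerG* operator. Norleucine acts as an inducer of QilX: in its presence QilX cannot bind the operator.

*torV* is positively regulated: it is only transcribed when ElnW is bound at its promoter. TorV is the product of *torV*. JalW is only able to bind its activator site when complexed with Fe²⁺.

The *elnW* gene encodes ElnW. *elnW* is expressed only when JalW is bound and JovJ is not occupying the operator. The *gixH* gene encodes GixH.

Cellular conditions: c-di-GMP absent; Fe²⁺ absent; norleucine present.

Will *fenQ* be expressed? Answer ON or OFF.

c-di-GMP is absent, so JovJ is inactive.
Fe²⁺ is absent, so JalW is inactive.
Required activator JalW is absent, so *elnW* is not transcribed.
So ElnW is not produced.
Required activator ElnW is absent, so *torV* is not transcribed.
So TorV is not produced.
Norleucine is present, so QilX is inactive.
Required activator TorV is absent, so *nerG* is not transcribed.
So NerG is not produced.
With no repressor bound, *gixH* is transcribed.
So GixH is produced and active.
With repressor GixH bound, *fenQ* is not transcribed.

OFF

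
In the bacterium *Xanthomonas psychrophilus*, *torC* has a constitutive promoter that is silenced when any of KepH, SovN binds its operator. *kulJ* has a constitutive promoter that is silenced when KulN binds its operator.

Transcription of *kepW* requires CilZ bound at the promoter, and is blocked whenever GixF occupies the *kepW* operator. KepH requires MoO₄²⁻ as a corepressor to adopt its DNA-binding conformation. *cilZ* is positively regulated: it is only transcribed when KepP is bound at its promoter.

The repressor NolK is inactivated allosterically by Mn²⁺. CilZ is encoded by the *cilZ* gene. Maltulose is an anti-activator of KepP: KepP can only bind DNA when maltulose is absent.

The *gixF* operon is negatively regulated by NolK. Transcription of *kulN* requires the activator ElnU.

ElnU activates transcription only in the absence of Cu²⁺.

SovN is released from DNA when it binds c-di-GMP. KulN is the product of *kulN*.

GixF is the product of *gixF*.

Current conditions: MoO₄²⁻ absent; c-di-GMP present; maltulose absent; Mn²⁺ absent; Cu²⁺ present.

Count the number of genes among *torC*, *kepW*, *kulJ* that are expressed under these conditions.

MoO₄²⁻ is absent, so KepH is inactive.
c-di-GMP is present, so SovN is inactive.
With no repressor bound, *torC* is transcribed.
→ *torC* is ON.
Mn²⁺ is absent, so NolK is active.
With repressor NolK bound, *gixF* is not transcribed.
So GixF is not produced.
Maltulose is absent, so KepP is active.
No repressor is bound and KepP is active, so *cilZ* is transcribed.
So CilZ is produced and active.
No repressor is bound and CilZ is active, so *kepW* is transcribed.
→ *kepW* is ON.
Cu²⁺ is present, so ElnU is inactive.
Required activator ElnU is absent, so *kulN* is not transcribed.
So KulN is not produced.
With no repressor bound, *kulJ* is transcribed.
→ *kulJ* is ON.
3 of the 3 genes are transcribed.

3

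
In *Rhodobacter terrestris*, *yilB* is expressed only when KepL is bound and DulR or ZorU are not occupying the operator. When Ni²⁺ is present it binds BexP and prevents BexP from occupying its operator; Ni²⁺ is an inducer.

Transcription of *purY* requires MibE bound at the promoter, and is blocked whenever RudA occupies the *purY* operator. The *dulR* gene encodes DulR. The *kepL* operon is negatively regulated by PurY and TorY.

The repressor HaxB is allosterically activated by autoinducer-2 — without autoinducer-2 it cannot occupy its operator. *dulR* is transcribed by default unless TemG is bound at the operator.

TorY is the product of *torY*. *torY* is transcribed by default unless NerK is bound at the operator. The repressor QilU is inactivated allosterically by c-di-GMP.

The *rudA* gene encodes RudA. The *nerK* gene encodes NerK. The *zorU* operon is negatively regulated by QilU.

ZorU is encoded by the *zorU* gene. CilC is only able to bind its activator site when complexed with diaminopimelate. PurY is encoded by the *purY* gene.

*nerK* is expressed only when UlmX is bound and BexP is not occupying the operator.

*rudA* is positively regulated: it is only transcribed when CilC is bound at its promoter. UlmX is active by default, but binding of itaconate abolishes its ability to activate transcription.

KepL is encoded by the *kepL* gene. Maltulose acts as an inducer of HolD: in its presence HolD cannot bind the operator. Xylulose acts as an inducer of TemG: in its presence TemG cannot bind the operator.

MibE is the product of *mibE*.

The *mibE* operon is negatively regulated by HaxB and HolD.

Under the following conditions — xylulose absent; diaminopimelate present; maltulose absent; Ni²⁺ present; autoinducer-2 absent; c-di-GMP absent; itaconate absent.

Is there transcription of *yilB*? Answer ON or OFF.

ON

Xylulose is absent, so TemG is active.
With repressor TemG bound, *dulR* is not transcribed.
So DulR is not produced.
Autoinducer-2 is absent, so HaxB is inactive.
Maltulose is absent, so HolD is active.
With repressor HolD bound, *mibE* is not transcribed.
So MibE is not produced.
Diaminopimelate is present, so CilC is active.
No repressor is bound and CilC is active, so *rudA* is transcribed.
So RudA is produced and active.
With repressor RudA bound, *purY* is not transcribed.
So PurY is not produced.
Itaconate is absent, so UlmX is active.
Ni²⁺ is present, so BexP is inactive.
No repressor is bound and UlmX is active, so *nerK* is transcribed.
So NerK is produced and active.
With repressor NerK bound, *torY* is not transcribed.
So TorY is not produced.
With no repressor bound, *kepL* is transcribed.
So KepL is produced and active.
c-di-GMP is absent, so QilU is active.
With repressor QilU bound, *zorU* is not transcribed.
So ZorU is not produced.
No repressor is bound and KepL is active, so *yilB* is transcribed.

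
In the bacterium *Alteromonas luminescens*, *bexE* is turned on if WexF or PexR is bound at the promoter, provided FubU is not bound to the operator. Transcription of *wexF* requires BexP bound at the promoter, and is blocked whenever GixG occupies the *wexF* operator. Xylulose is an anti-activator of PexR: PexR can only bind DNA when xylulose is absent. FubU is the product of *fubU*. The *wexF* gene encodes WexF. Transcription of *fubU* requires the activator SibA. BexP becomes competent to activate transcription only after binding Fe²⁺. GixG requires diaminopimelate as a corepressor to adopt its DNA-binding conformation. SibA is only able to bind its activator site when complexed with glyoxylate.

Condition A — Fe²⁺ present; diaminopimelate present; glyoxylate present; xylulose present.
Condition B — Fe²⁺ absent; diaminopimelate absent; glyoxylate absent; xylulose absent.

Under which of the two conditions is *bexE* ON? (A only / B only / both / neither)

B only

Condition A:
Fe²⁺ is present, so BexP is active.
Diaminopimelate is present, so GixG is active.
With repressor GixG bound, *wexF* is not transcribed.
So WexF is not produced.
Glyoxylate is present, so SibA is active.
No repressor is bound and SibA is active, so *fubU* is transcribed.
So FubU is produced and active.
Xylulose is present, so PexR is inactive.
With repressor FubU bound, *bexE* is not transcribed.
→ *bexE* is OFF in A.
Condition B:
Fe²⁺ is absent, so BexP is inactive.
Diaminopimelate is absent, so GixG is inactive.
Required activator BexP is absent, so *wexF* is not transcribed.
So WexF is not produced.
Glyoxylate is absent, so SibA is inactive.
Required activator SibA is absent, so *fubU* is not transcribed.
So FubU is not produced.
Xylulose is absent, so PexR is active.
Activator PexR is present, so *bexE* is transcribed.
→ *bexE* is ON in B.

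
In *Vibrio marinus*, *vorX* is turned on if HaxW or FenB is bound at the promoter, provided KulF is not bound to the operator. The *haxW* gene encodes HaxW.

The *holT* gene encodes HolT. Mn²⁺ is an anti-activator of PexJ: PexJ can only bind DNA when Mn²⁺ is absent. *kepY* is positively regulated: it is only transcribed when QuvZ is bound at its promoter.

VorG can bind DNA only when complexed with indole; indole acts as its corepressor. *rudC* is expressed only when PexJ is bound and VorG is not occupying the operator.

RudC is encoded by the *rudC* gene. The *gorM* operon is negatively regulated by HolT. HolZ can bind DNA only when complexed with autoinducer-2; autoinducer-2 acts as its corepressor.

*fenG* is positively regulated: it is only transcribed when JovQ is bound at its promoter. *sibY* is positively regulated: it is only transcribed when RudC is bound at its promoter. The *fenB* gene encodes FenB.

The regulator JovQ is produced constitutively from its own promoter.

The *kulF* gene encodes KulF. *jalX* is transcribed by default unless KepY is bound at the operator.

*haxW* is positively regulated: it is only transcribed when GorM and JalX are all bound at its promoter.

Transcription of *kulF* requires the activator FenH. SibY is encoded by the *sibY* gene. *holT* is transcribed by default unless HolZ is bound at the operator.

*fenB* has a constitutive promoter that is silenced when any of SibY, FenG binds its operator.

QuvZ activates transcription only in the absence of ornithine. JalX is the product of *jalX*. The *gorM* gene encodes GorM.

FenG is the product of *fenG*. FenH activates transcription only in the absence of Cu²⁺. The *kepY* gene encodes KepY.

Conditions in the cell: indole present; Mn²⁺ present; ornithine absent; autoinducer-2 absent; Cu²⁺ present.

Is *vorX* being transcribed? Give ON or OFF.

OFF

Cu²⁺ is present, so FenH is inactive.
Required activator FenH is absent, so *kulF* is not transcribed.
So KulF is not produced.
Autoinducer-2 is absent, so HolZ is inactive.
With no repressor bound, *holT* is transcribed.
So HolT is produced and active.
With repressor HolT bound, *gorM* is not transcribed.
So GorM is not produced.
Ornithine is absent, so QuvZ is active.
No repressor is bound and QuvZ is active, so *kepY* is transcribed.
So KepY is produced and active.
With repressor KepY bound, *jalX* is not transcribed.
So JalX is not produced.
Required activator GorM is absent, so *haxW* is not transcribed.
So HaxW is not produced.
Indole is present, so VorG is active.
Mn²⁺ is present, so PexJ is inactive.
With repressor VorG bound, *rudC* is not transcribed.
So RudC is not produced.
Required activator RudC is absent, so *sibY* is not transcribed.
So SibY is not produced.
JovQ is produced constitutively and is active.
No repressor is bound and JovQ is active, so *fenG* is transcribed.
So FenG is produced and active.
With repressor FenG bound, *fenB* is not transcribed.
So FenB is not produced.
No activator is available at the *vorX* promoter, so *vorX* is not transcribed.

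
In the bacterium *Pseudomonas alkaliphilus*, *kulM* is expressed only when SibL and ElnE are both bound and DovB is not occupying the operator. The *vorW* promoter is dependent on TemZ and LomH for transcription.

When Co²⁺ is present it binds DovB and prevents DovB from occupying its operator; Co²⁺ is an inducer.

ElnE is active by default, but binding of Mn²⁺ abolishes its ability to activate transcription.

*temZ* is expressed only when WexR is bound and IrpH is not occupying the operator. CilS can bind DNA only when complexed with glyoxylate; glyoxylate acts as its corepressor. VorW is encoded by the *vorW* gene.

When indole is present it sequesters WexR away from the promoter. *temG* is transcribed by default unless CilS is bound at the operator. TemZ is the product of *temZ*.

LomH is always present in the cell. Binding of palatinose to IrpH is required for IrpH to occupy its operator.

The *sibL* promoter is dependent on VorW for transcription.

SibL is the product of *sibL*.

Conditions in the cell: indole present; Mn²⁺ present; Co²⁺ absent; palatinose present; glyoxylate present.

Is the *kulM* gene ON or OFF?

Palatinose is present, so IrpH is active.
Indole is present, so WexR is inactive.
With repressor IrpH bound, *temZ* is not transcribed.
So TemZ is not produced.
LomH is produced constitutively and is active.
Required activator TemZ is absent, so *vorW* is not transcribed.
So VorW is not produced.
Required activator VorW is absent, so *sibL* is not transcribed.
So SibL is not produced.
Mn²⁺ is present, so ElnE is inactive.
Co²⁺ is absent, so DovB is active.
With repressor DovB bound, *kulM* is not transcribed.

OFF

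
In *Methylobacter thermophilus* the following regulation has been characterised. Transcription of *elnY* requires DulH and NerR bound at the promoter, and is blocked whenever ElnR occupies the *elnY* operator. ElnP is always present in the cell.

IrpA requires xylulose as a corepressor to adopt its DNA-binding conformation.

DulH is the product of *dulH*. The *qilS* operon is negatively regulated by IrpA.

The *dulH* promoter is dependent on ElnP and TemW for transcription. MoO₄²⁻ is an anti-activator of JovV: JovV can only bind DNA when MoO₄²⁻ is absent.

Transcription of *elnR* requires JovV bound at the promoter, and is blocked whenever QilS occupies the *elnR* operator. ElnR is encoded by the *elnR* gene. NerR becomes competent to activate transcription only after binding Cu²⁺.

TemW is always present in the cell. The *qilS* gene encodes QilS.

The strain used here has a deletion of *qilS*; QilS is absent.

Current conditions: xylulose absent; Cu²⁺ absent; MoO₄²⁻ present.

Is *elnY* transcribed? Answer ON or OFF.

ElnP is produced constitutively and is active.
TemW is produced constitutively and is active.
No repressor is bound and ElnP and TemW are active, so *dulH* is transcribed.
So DulH is produced and active.
MoO₄²⁻ is present, so JovV is inactive.
QilS is non-functional in this strain, so it has no effect.
Required activator JovV is absent, so *elnR* is not transcribed.
So ElnR is not produced.
Cu²⁺ is absent, so NerR is inactive.
Required activator NerR is absent, so *elnY* is not transcribed.

OFF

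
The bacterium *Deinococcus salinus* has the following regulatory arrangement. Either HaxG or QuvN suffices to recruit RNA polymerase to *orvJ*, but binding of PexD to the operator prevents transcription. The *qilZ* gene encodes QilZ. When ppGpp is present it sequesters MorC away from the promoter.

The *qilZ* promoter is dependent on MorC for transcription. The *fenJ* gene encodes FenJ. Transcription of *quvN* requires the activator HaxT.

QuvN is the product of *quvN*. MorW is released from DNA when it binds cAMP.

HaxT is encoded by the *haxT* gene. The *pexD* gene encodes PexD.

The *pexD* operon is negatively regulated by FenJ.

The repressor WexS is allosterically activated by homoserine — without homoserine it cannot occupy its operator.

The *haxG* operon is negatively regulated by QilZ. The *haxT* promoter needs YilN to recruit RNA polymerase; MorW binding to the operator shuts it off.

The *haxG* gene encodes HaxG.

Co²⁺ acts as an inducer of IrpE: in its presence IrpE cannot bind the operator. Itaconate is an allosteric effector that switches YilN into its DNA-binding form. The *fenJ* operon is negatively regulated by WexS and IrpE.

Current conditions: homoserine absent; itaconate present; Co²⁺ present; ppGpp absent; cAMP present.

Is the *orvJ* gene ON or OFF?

Homoserine is absent, so WexS is inactive.
Co²⁺ is present, so IrpE is inactive.
With no repressor bound, *fenJ* is transcribed.
So FenJ is produced and active.
With repressor FenJ bound, *pexD* is not transcribed.
So PexD is not produced.
ppGpp is absent, so MorC is active.
No repressor is bound and MorC is active, so *qilZ* is transcribed.
So QilZ is produced and active.
With repressor QilZ bound, *haxG* is not transcribed.
So HaxG is not produced.
cAMP is present, so MorW is inactive.
Itaconate is present, so YilN is active.
No repressor is bound and YilN is active, so *haxT* is transcribed.
So HaxT is produced and active.
No repressor is bound and HaxT is active, so *quvN* is transcribed.
So QuvN is produced and active.
Activator QuvN is present, so *orvJ* is transcribed.

ON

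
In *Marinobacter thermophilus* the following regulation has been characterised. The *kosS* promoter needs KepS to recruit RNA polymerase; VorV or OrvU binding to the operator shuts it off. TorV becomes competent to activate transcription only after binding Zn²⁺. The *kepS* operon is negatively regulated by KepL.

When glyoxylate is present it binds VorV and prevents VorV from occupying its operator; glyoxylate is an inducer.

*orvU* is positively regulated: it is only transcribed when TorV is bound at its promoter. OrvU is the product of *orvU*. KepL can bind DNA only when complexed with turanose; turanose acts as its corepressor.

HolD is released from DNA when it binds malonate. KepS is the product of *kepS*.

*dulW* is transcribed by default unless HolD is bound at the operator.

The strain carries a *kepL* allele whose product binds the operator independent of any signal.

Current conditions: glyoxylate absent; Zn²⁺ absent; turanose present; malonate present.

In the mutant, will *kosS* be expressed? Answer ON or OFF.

Glyoxylate is absent, so VorV is active.
KepL is constitutively active in this strain.
With repressor KepL bound, *kepS* is not transcribed.
So KepS is not produced.
Zn²⁺ is absent, so TorV is inactive.
Required activator TorV is absent, so *orvU* is not transcribed.
So OrvU is not produced.
With repressor VorV bound, *kosS* is not transcribed.

OFF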